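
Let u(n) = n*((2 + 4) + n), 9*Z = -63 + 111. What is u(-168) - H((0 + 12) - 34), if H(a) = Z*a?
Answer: 82000/3 ≈ 27333.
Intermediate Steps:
Z = 16/3 (Z = (-63 + 111)/9 = (1/9)*48 = 16/3 ≈ 5.3333)
H(a) = 16*a/3
u(n) = n*(6 + n)
u(-168) - H((0 + 12) - 34) = -168*(6 - 168) - 16*((0 + 12) - 34)/3 = -168*(-162) - 16*(12 - 34)/3 = 27216 - 16*(-22)/3 = 27216 - 1*(-352/3) = 27216 + 352/3 = 82000/3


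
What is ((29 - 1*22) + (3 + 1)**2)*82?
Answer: 1886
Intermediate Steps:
((29 - 1*22) + (3 + 1)**2)*82 = ((29 - 22) + 4**2)*82 = (7 + 16)*82 = 23*82 = 1886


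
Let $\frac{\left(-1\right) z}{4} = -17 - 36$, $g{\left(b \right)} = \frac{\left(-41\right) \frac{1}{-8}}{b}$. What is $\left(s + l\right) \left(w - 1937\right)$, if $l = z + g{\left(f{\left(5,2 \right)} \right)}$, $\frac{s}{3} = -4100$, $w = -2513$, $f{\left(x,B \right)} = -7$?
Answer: $\frac{1506256025}{28} \approx 5.3795 \cdot 10^{7}$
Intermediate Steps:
$g{\left(b \right)} = \frac{41}{8 b}$ ($g{\left(b \right)} = \frac{\left(-41\right) \left(- \frac{1}{8}\right)}{b} = \frac{41}{8 b}$)
$s = -12300$ ($s = 3 \left(-4100\right) = -12300$)
$z = 212$ ($z = - 4 \left(-17 - 36\right) = \left(-4\right) \left(-53\right) = 212$)
$l = \frac{11831}{56}$ ($l = 212 + \frac{41}{8 \left(-7\right)} = 212 + \frac{41}{8} \left(- \frac{1}{7}\right) = 212 - \frac{41}{56} = \frac{11831}{56} \approx 211.27$)
$\left(s + l\right) \left(w - 1937\right) = \left(-12300 + \frac{11831}{56}\right) \left(-2513 - 1937\right) = \left(- \frac{676969}{56}\right) \left(-4450\right) = \frac{1506256025}{28}$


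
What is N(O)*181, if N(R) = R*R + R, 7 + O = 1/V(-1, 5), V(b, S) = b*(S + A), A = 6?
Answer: 945906/121 ≈ 7817.4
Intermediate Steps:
V(b, S) = b*(6 + S) (V(b, S) = b*(S + 6) = b*(6 + S))
O = -78/11 (O = -7 + 1/(-(6 + 5)) = -7 + 1/(-1*11) = -7 + 1/(-11) = -7 - 1/11 = -78/11 ≈ -7.0909)
N(R) = R + R**2 (N(R) = R**2 + R = R + R**2)
N(O)*181 = -78*(1 - 78/11)/11*181 = -78/11*(-67/11)*181 = (5226/121)*181 = 945906/121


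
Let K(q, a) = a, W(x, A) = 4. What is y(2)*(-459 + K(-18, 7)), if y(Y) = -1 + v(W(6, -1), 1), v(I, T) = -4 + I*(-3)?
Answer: 7684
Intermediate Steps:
v(I, T) = -4 - 3*I
y(Y) = -17 (y(Y) = -1 + (-4 - 3*4) = -1 + (-4 - 12) = -1 - 16 = -17)
y(2)*(-459 + K(-18, 7)) = -17*(-459 + 7) = -17*(-452) = 7684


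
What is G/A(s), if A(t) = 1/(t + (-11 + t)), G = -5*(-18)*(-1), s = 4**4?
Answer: -45090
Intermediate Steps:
s = 256
G = -90 (G = 90*(-1) = -90)
A(t) = 1/(-11 + 2*t)
G/A(s) = -90/(1/(-11 + 2*256)) = -90/(1/(-11 + 512)) = -90/(1/501) = -90/1/501 = -90*501 = -45090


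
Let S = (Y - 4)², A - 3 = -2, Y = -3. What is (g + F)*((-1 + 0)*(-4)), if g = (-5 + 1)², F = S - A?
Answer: 256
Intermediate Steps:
A = 1 (A = 3 - 2 = 1)
S = 49 (S = (-3 - 4)² = (-7)² = 49)
F = 48 (F = 49 - 1*1 = 49 - 1 = 48)
g = 16 (g = (-4)² = 16)
(g + F)*((-1 + 0)*(-4)) = (16 + 48)*((-1 + 0)*(-4)) = 64*(-1*(-4)) = 64*4 = 256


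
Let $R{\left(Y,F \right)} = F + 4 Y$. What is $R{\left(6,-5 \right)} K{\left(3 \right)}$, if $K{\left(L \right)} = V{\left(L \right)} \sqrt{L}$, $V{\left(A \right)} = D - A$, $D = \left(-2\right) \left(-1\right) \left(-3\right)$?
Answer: $- 171 \sqrt{3} \approx -296.18$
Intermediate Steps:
$D = -6$ ($D = 2 \left(-3\right) = -6$)
$V{\left(A \right)} = -6 - A$
$K{\left(L \right)} = \sqrt{L} \left(-6 - L\right)$ ($K{\left(L \right)} = \left(-6 - L\right) \sqrt{L} = \sqrt{L} \left(-6 - L\right)$)
$R{\left(6,-5 \right)} K{\left(3 \right)} = \left(-5 + 4 \cdot 6\right) \sqrt{3} \left(-6 - 3\right) = \left(-5 + 24\right) \sqrt{3} \left(-6 - 3\right) = 19 \sqrt{3} \left(-9\right) = 19 \left(- 9 \sqrt{3}\right) = - 171 \sqrt{3}$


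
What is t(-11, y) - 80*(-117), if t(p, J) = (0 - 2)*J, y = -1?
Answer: 9362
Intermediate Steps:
t(p, J) = -2*J
t(-11, y) - 80*(-117) = -2*(-1) - 80*(-117) = 2 + 9360 = 9362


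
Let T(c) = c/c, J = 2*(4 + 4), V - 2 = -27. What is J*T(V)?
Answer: 16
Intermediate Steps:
V = -25 (V = 2 - 27 = -25)
J = 16 (J = 2*8 = 16)
T(c) = 1
J*T(V) = 16*1 = 16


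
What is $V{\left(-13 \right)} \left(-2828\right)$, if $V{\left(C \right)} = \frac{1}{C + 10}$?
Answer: $\frac{2828}{3} \approx 942.67$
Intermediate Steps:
$V{\left(C \right)} = \frac{1}{10 + C}$
$V{\left(-13 \right)} \left(-2828\right) = \frac{1}{10 - 13} \left(-2828\right) = \frac{1}{-3} \left(-2828\right) = \left(- \frac{1}{3}\right) \left(-2828\right) = \frac{2828}{3}$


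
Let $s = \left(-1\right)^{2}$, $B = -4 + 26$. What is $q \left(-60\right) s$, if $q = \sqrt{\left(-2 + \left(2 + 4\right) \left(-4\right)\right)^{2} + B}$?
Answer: $- 60 \sqrt{698} \approx -1585.2$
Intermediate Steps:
$B = 22$
$s = 1$
$q = \sqrt{698}$ ($q = \sqrt{\left(-2 + \left(2 + 4\right) \left(-4\right)\right)^{2} + 22} = \sqrt{\left(-2 + 6 \left(-4\right)\right)^{2} + 22} = \sqrt{\left(-2 - 24\right)^{2} + 22} = \sqrt{\left(-26\right)^{2} + 22} = \sqrt{676 + 22} = \sqrt{698} \approx 26.42$)
$q \left(-60\right) s = \sqrt{698} \left(-60\right) 1 = - 60 \sqrt{698} \cdot 1 = - 60 \sqrt{698}$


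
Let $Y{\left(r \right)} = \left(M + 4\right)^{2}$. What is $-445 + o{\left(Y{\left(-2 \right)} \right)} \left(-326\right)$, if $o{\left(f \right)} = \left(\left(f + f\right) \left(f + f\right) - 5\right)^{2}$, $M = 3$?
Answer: $-30037901571$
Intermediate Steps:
$Y{\left(r \right)} = 49$ ($Y{\left(r \right)} = \left(3 + 4\right)^{2} = 7^{2} = 49$)
$o{\left(f \right)} = \left(-5 + 4 f^{2}\right)^{2}$ ($o{\left(f \right)} = \left(2 f 2 f - 5\right)^{2} = \left(4 f^{2} - 5\right)^{2} = \left(-5 + 4 f^{2}\right)^{2}$)
$-445 + o{\left(Y{\left(-2 \right)} \right)} \left(-326\right) = -445 + \left(-5 + 4 \cdot 49^{2}\right)^{2} \left(-326\right) = -445 + \left(-5 + 4 \cdot 2401\right)^{2} \left(-326\right) = -445 + \left(-5 + 9604\right)^{2} \left(-326\right) = -445 + 9599^{2} \left(-326\right) = -445 + 92140801 \left(-326\right) = -445 - 30037901126 = -30037901571$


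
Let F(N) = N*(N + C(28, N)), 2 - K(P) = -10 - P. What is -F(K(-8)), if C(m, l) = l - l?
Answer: -16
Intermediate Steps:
K(P) = 12 + P (K(P) = 2 - (-10 - P) = 2 + (10 + P) = 12 + P)
C(m, l) = 0
F(N) = N² (F(N) = N*(N + 0) = N*N = N²)
-F(K(-8)) = -(12 - 8)² = -1*4² = -1*16 = -16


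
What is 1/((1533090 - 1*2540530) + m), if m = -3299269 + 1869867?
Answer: -1/2436842 ≈ -4.1037e-7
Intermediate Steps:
m = -1429402
1/((1533090 - 1*2540530) + m) = 1/((1533090 - 1*2540530) - 1429402) = 1/((1533090 - 2540530) - 1429402) = 1/(-1007440 - 1429402) = 1/(-2436842) = -1/2436842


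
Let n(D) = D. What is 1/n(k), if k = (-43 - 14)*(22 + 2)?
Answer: -1/1368 ≈ -0.00073099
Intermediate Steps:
k = -1368 (k = -57*24 = -1368)
1/n(k) = 1/(-1368) = -1/1368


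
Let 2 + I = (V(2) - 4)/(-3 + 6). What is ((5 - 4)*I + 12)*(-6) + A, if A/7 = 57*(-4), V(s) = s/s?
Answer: -1650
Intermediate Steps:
V(s) = 1
I = -3 (I = -2 + (1 - 4)/(-3 + 6) = -2 - 3/3 = -2 - 3*1/3 = -2 - 1 = -3)
A = -1596 (A = 7*(57*(-4)) = 7*(-228) = -1596)
((5 - 4)*I + 12)*(-6) + A = ((5 - 4)*(-3) + 12)*(-6) - 1596 = (1*(-3) + 12)*(-6) - 1596 = (-3 + 12)*(-6) - 1596 = 9*(-6) - 1596 = -54 - 1596 = -1650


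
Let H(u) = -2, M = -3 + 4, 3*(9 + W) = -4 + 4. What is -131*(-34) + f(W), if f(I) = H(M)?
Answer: 4452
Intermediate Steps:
W = -9 (W = -9 + (-4 + 4)/3 = -9 + (⅓)*0 = -9 + 0 = -9)
M = 1
f(I) = -2
-131*(-34) + f(W) = -131*(-34) - 2 = 4454 - 2 = 4452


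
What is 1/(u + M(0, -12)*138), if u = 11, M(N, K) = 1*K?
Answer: -1/1645 ≈ -0.00060790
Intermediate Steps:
M(N, K) = K
1/(u + M(0, -12)*138) = 1/(11 - 12*138) = 1/(11 - 1656) = 1/(-1645) = -1/1645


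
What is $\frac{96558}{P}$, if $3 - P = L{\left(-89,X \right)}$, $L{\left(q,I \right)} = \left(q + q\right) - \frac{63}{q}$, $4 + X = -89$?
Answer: $\frac{4296831}{8023} \approx 535.56$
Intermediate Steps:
$X = -93$ ($X = -4 - 89 = -93$)
$L{\left(q,I \right)} = - \frac{63}{q} + 2 q$ ($L{\left(q,I \right)} = 2 q - \frac{63}{q} = - \frac{63}{q} + 2 q$)
$P = \frac{16046}{89}$ ($P = 3 - \left(- \frac{63}{-89} + 2 \left(-89\right)\right) = 3 - \left(\left(-63\right) \left(- \frac{1}{89}\right) - 178\right) = 3 - \left(\frac{63}{89} - 178\right) = 3 - - \frac{15779}{89} = 3 + \frac{15779}{89} = \frac{16046}{89} \approx 180.29$)
$\frac{96558}{P} = \frac{96558}{\frac{16046}{89}} = 96558 \cdot \frac{89}{16046} = \frac{4296831}{8023}$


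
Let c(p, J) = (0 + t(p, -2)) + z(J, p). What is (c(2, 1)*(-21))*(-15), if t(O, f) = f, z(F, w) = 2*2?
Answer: 630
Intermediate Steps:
z(F, w) = 4
c(p, J) = 2 (c(p, J) = (0 - 2) + 4 = -2 + 4 = 2)
(c(2, 1)*(-21))*(-15) = (2*(-21))*(-15) = -42*(-15) = 630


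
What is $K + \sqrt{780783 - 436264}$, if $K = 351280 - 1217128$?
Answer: $-865848 + 7 \sqrt{7031} \approx -8.6526 \cdot 10^{5}$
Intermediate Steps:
$K = -865848$
$K + \sqrt{780783 - 436264} = -865848 + \sqrt{780783 - 436264} = -865848 + \sqrt{344519} = -865848 + 7 \sqrt{7031}$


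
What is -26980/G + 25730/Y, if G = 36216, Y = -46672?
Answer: -136940515/105642072 ≈ -1.2963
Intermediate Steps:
-26980/G + 25730/Y = -26980/36216 + 25730/(-46672) = -26980*1/36216 + 25730*(-1/46672) = -6745/9054 - 12865/23336 = -136940515/105642072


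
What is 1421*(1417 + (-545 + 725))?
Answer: 2269337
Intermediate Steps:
1421*(1417 + (-545 + 725)) = 1421*(1417 + 180) = 1421*1597 = 2269337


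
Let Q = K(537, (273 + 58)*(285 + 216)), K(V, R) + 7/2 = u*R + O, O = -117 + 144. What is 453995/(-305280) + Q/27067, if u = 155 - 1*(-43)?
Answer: 2002289330411/1652602752 ≈ 1211.6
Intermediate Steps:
O = 27
u = 198 (u = 155 + 43 = 198)
K(V, R) = 47/2 + 198*R (K(V, R) = -7/2 + (198*R + 27) = -7/2 + (27 + 198*R) = 47/2 + 198*R)
Q = 65669123/2 (Q = 47/2 + 198*((273 + 58)*(285 + 216)) = 47/2 + 198*(331*501) = 47/2 + 198*165831 = 47/2 + 32834538 = 65669123/2 ≈ 3.2835e+7)
453995/(-305280) + Q/27067 = 453995/(-305280) + (65669123/2)/27067 = 453995*(-1/305280) + (65669123/2)*(1/27067) = -90799/61056 + 65669123/54134 = 2002289330411/1652602752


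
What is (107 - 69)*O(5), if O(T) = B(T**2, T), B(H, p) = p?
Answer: 190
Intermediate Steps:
O(T) = T
(107 - 69)*O(5) = (107 - 69)*5 = 38*5 = 190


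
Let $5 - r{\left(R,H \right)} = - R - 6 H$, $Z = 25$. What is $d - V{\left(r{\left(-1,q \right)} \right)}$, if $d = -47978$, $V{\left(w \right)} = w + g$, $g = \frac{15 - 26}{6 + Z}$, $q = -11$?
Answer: $- \frac{1485385}{31} \approx -47916.0$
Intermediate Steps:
$g = - \frac{11}{31}$ ($g = \frac{15 - 26}{6 + 25} = - \frac{11}{31} \approx -0.35484$)
$r{\left(R,H \right)} = 5 + R + 6 H$ ($r{\left(R,H \right)} = 5 - \left(- R - 6 H\right) = 5 + \left(R + 6 H\right) = 5 + R + 6 H$)
$V{\left(w \right)} = - \frac{11}{31} + w$ ($V{\left(w \right)} = w - \frac{11}{31} = - \frac{11}{31} + w$)
$d - V{\left(r{\left(-1,q \right)} \right)} = -47978 - \left(- \frac{11}{31} + \left(5 - 1 + 6 \left(-11\right)\right)\right) = -47978 - \left(- \frac{11}{31} - 62\right) = -47978 - - \frac{1933}{31} = -47978 + \frac{1933}{31} = - \frac{1485385}{31}$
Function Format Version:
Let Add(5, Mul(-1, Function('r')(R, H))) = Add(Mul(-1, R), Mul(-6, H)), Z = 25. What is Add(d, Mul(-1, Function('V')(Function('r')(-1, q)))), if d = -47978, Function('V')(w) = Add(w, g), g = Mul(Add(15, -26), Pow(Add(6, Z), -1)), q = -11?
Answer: Rational(-1485385, 31) ≈ -47916.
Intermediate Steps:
g = Rational(-11, 31) (g = Mul(Add(15, -26), Pow(Add(6, 25), -1)) = Mul(-11, Pow(31, -1)) = Mul(-11, Rational(1, 31)) = Rational(-11, 31) ≈ -0.35484)
Function('r')(R, H) = Add(5, R, Mul(6, H)) (Function('r')(R, H) = Add(5, Mul(-1, Add(Mul(-1, R), Mul(-6, H)))) = Add(5, Add(R, Mul(6, H))) = Add(5, R, Mul(6, H)))
Function('V')(w) = Add(Rational(-11, 31), w) (Function('V')(w) = Add(w, Rational(-11, 31)) = Add(Rational(-11, 31), w))
Add(d, Mul(-1, Function('V')(Function('r')(-1, q)))) = Add(-47978, Mul(-1, Add(Rational(-11, 31), Add(5, -1, Mul(6, -11))))) = Add(-47978, Mul(-1, Add(Rational(-11, 31), Add(5, -1, -66)))) = Add(-47978, Mul(-1, Add(Rational(-11, 31), -62))) = Add(-47978, Mul(-1, Rational(-1933, 31))) = Add(-47978, Rational(1933, 31)) = Rational(-1485385, 31)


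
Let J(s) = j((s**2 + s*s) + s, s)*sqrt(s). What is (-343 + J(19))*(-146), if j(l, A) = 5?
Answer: 50078 - 730*sqrt(19) ≈ 46896.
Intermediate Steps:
J(s) = 5*sqrt(s)
(-343 + J(19))*(-146) = (-343 + 5*sqrt(19))*(-146) = 50078 - 730*sqrt(19)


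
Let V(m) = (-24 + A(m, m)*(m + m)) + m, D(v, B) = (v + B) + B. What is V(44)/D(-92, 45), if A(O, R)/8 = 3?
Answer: -1066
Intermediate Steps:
A(O, R) = 24 (A(O, R) = 8*3 = 24)
D(v, B) = v + 2*B (D(v, B) = (B + v) + B = v + 2*B)
V(m) = -24 + 49*m (V(m) = (-24 + 24*(m + m)) + m = (-24 + 24*(2*m)) + m = (-24 + 48*m) + m = -24 + 49*m)
V(44)/D(-92, 45) = (-24 + 49*44)/(-92 + 2*45) = (-24 + 2156)/(-92 + 90) = 2132/(-2) = 2132*(-½) = -1066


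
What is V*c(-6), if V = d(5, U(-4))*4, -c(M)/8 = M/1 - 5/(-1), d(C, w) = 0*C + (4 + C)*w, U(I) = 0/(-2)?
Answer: 0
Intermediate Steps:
U(I) = 0 (U(I) = 0*(-½) = 0)
d(C, w) = w*(4 + C) (d(C, w) = 0 + w*(4 + C) = w*(4 + C))
c(M) = -40 - 8*M (c(M) = -8*(M/1 - 5/(-1)) = -8*(M*1 - 5*(-1)) = -8*(M + 5) = -8*(5 + M) = -40 - 8*M)
V = 0 (V = (0*(4 + 5))*4 = (0*9)*4 = 0*4 = 0)
V*c(-6) = 0*(-40 - 8*(-6)) = 0*(-40 + 48) = 0*8 = 0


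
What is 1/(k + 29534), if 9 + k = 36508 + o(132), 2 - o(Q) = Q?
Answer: 1/65903 ≈ 1.5174e-5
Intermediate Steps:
o(Q) = 2 - Q
k = 36369 (k = -9 + (36508 + (2 - 1*132)) = -9 + (36508 + (2 - 132)) = -9 + (36508 - 130) = -9 + 36378 = 36369)
1/(k + 29534) = 1/(36369 + 29534) = 1/65903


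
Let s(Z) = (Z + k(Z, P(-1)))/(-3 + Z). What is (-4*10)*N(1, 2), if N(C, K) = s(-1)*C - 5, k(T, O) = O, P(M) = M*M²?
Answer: 180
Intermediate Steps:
P(M) = M³
s(Z) = (-1 + Z)/(-3 + Z) (s(Z) = (Z + (-1)³)/(-3 + Z) = (Z - 1)/(-3 + Z) = (-1 + Z)/(-3 + Z))
N(C, K) = -5 + C/2 (N(C, K) = ((-1 - 1)/(-3 - 1))*C - 5 = (-2/(-4))*C - 5 = (-¼*(-2))*C - 5 = C/2 - 5 = -5 + C/2)
(-4*10)*N(1, 2) = (-4*10)*(-5 + (½)*1) = -40*(-5 + ½) = -40*(-9/2) = 180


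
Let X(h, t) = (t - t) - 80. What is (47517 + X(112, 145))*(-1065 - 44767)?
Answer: -2174132584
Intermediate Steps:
X(h, t) = -80 (X(h, t) = 0 - 80 = -80)
(47517 + X(112, 145))*(-1065 - 44767) = (47517 - 80)*(-1065 - 44767) = 47437*(-45832) = -2174132584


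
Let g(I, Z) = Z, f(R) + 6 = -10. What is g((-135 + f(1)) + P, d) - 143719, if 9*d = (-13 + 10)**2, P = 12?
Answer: -143718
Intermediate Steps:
f(R) = -16 (f(R) = -6 - 10 = -16)
d = 1 (d = (-13 + 10)**2/9 = (1/9)*(-3)**2 = (1/9)*9 = 1)
g((-135 + f(1)) + P, d) - 143719 = 1 - 143719 = -143718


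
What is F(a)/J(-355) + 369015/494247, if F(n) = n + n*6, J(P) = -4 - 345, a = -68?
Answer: 121349269/57497401 ≈ 2.1105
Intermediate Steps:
J(P) = -349
F(n) = 7*n (F(n) = n + 6*n = 7*n)
F(a)/J(-355) + 369015/494247 = (7*(-68))/(-349) + 369015/494247 = -476*(-1/349) + 369015*(1/494247) = 476/349 + 123005/164749 = 121349269/57497401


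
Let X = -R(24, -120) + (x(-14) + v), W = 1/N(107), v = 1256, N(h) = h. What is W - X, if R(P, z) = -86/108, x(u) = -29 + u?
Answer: -7013261/5778 ≈ -1213.8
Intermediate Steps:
R(P, z) = -43/54 (R(P, z) = -86*1/108 = -43/54)
W = 1/107 ≈ 0.0093458
X = 65545/54 (X = -1*(-43/54) + ((-29 - 14) + 1256) = 43/54 + (-43 + 1256) = 43/54 + 1213 = 65545/54 ≈ 1213.8)
W - X = 1/107 - 1*65545/54 = 1/107 - 65545/54 = -7013261/5778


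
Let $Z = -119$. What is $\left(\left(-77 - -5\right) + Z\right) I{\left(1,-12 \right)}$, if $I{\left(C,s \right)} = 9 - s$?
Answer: $-4011$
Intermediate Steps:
$\left(\left(-77 - -5\right) + Z\right) I{\left(1,-12 \right)} = \left(\left(-77 - -5\right) - 119\right) \left(9 - -12\right) = \left(\left(-77 + 5\right) - 119\right) \left(9 + 12\right) = \left(-72 - 119\right) 21 = \left(-191\right) 21 = -4011$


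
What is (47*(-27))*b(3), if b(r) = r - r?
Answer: 0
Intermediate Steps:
b(r) = 0
(47*(-27))*b(3) = (47*(-27))*0 = -1269*0 = 0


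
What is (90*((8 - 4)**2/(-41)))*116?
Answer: -167040/41 ≈ -4074.1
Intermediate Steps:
(90*((8 - 4)**2/(-41)))*116 = (90*(4**2*(-1/41)))*116 = (90*(16*(-1/41)))*116 = (90*(-16/41))*116 = -1440/41*116 = -167040/41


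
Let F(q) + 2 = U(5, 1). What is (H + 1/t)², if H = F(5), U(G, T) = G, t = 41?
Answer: 15376/1681 ≈ 9.1469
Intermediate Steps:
F(q) = 3 (F(q) = -2 + 5 = 3)
H = 3
(H + 1/t)² = (3 + 1/41)² = (124/41)² = 15376/1681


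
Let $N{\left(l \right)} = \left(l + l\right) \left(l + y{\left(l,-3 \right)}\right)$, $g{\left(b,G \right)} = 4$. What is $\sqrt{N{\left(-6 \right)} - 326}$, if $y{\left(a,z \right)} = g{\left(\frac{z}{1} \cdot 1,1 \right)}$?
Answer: $i \sqrt{302} \approx 17.378 i$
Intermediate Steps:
$y{\left(a,z \right)} = 4$
$N{\left(l \right)} = 2 l \left(4 + l\right)$ ($N{\left(l \right)} = \left(l + l\right) \left(l + 4\right) = 2 l \left(4 + l\right)$)
$\sqrt{N{\left(-6 \right)} - 326} = \sqrt{2 \left(-6\right) \left(4 - 6\right) - 326} = \sqrt{2 \left(-6\right) \left(-2\right) - 326} = \sqrt{24 - 326} = \sqrt{-302} = i \sqrt{302}$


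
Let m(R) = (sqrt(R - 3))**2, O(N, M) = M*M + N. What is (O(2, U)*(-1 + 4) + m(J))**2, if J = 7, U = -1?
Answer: 169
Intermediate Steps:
O(N, M) = N + M**2 (O(N, M) = M**2 + N = N + M**2)
m(R) = -3 + R (m(R) = (sqrt(-3 + R))**2 = -3 + R)
(O(2, U)*(-1 + 4) + m(J))**2 = ((2 + (-1)**2)*(-1 + 4) + (-3 + 7))**2 = ((2 + 1)*3 + 4)**2 = (3*3 + 4)**2 = (9 + 4)**2 = 13**2 = 169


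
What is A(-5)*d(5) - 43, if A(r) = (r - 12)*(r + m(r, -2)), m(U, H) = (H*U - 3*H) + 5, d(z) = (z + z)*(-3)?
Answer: 8117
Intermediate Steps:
d(z) = -6*z (d(z) = (2*z)*(-3) = -6*z)
m(U, H) = 5 - 3*H + H*U (m(U, H) = (-3*H + H*U) + 5 = 5 - 3*H + H*U)
A(r) = (-12 + r)*(11 - r) (A(r) = (r - 12)*(r + (5 - 3*(-2) - 2*r)) = (-12 + r)*(r + (5 + 6 - 2*r)) = (-12 + r)*(r + (11 - 2*r)) = (-12 + r)*(11 - r))
A(-5)*d(5) - 43 = (-132 - 1*(-5)² + 23*(-5))*(-6*5) - 43 = (-132 - 1*25 - 115)*(-30) - 43 = (-132 - 25 - 115)*(-30) - 43 = -272*(-30) - 43 = 8160 - 43 = 8117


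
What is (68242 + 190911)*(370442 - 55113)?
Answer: 81718456337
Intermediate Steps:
(68242 + 190911)*(370442 - 55113) = 259153*315329 = 81718456337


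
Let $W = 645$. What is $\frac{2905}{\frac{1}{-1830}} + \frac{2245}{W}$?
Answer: $- \frac{685782901}{129} \approx -5.3161 \cdot 10^{6}$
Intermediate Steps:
$\frac{2905}{\frac{1}{-1830}} + \frac{2245}{W} = \frac{2905}{\frac{1}{-1830}} + \frac{2245}{645} = \frac{2905}{- \frac{1}{1830}} + 2245 \cdot \frac{1}{645} = 2905 \left(-1830\right) + \frac{449}{129} = -5316150 + \frac{449}{129} = - \frac{685782901}{129}$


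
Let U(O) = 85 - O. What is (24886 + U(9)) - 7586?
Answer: 17376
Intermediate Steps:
(24886 + U(9)) - 7586 = (24886 + (85 - 1*9)) - 7586 = (24886 + (85 - 9)) - 7586 = (24886 + 76) - 7586 = 24962 - 7586 = 17376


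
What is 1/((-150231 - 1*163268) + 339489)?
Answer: 1/25990 ≈ 3.8476e-5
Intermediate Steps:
1/((-150231 - 1*163268) + 339489) = 1/((-150231 - 163268) + 339489) = 1/(-313499 + 339489) = 1/25990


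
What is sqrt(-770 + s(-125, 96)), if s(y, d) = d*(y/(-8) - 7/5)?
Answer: sqrt(14890)/5 ≈ 24.405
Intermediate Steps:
s(y, d) = d*(-7/5 - y/8) (s(y, d) = d*(y*(-1/8) - 7*1/5) = d*(-y/8 - 7/5) = d*(-7/5 - y/8))
sqrt(-770 + s(-125, 96)) = sqrt(-770 - 1/40*96*(56 + 5*(-125))) = sqrt(-770 - 1/40*96*(56 - 625)) = sqrt(-770 - 1/40*96*(-569)) = sqrt(-770 + 6828/5) = sqrt(2978/5) = sqrt(14890)/5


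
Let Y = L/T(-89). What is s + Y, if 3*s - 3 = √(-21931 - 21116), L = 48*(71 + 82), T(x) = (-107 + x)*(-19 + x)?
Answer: 66/49 + I*√4783 ≈ 1.3469 + 69.159*I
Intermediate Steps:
L = 7344 (L = 48*153 = 7344)
s = 1 + I*√4783 (s = 1 + √(-21931 - 21116)/3 = 1 + √(-43047)/3 = 1 + (3*I*√4783)/3 = 1 + I*√4783 ≈ 1.0 + 69.159*I)
Y = 17/49 (Y = 7344/(2033 + (-89)² - 126*(-89)) = 7344/(2033 + 7921 + 11214) = 7344/21168 = 7344*(1/21168) = 17/49 ≈ 0.34694)
s + Y = (1 + I*√4783) + 17/49 = 66/49 + I*√4783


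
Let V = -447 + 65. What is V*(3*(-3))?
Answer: 3438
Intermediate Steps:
V = -382
V*(3*(-3)) = -1146*(-3) = -382*(-9) = 3438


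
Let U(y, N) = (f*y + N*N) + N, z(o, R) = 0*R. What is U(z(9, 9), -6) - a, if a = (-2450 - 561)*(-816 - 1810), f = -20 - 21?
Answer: -7906856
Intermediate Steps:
f = -41
z(o, R) = 0
U(y, N) = N + N**2 - 41*y (U(y, N) = (-41*y + N*N) + N = (-41*y + N**2) + N = (N**2 - 41*y) + N = N + N**2 - 41*y)
a = 7906886 (a = -3011*(-2626) = 7906886)
U(z(9, 9), -6) - a = (-6 + (-6)**2 - 41*0) - 1*7906886 = (-6 + 36 + 0) - 7906886 = 30 - 7906886 = -7906856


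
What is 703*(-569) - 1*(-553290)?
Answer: 153283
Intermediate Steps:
703*(-569) - 1*(-553290) = -400007 + 553290 = 153283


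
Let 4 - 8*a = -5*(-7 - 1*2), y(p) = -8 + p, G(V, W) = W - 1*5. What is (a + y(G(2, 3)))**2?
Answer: 14641/64 ≈ 228.77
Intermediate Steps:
G(V, W) = -5 + W (G(V, W) = W - 5 = -5 + W)
a = -41/8 (a = 1/2 - (-5)*(-7 - 1*2)/8 = 1/2 - (-5)*(-7 - 2)/8 = 1/2 - (-5)*(-9)/8 = 1/2 - 1/8*45 = 1/2 - 45/8 = -41/8 ≈ -5.1250)
(a + y(G(2, 3)))**2 = (-41/8 + (-8 + (-5 + 3)))**2 = (-41/8 + (-8 - 2))**2 = (-41/8 - 10)**2 = (-121/8)**2 = 14641/64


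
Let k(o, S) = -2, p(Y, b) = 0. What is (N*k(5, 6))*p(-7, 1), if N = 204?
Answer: 0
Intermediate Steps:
(N*k(5, 6))*p(-7, 1) = (204*(-2))*0 = -408*0 = 0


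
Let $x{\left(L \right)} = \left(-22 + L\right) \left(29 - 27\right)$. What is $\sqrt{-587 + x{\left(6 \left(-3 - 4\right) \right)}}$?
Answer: $i \sqrt{715} \approx 26.739 i$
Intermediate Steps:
$x{\left(L \right)} = -44 + 2 L$ ($x{\left(L \right)} = \left(-22 + L\right) 2 = -44 + 2 L$)
$\sqrt{-587 + x{\left(6 \left(-3 - 4\right) \right)}} = \sqrt{-587 + \left(-44 + 2 \cdot 6 \left(-3 - 4\right)\right)} = \sqrt{-587 + \left(-44 + 2 \cdot 6 \left(-7\right)\right)} = \sqrt{-587 + \left(-44 + 2 \left(-42\right)\right)} = \sqrt{-587 - 128} = \sqrt{-715} = i \sqrt{715}$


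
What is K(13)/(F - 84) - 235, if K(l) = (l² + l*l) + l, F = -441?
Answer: -41242/175 ≈ -235.67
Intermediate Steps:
K(l) = l + 2*l² (K(l) = (l² + l²) + l = 2*l² + l = l + 2*l²)
K(13)/(F - 84) - 235 = (13*(1 + 2*13))/(-441 - 84) - 235 = (13*(1 + 26))/(-525) - 235 = -13*27/525 - 235 = -1/525*351 - 235 = -117/175 - 235 = -41242/175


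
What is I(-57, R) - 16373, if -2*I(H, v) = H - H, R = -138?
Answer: -16373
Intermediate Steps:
I(H, v) = 0 (I(H, v) = -(H - H)/2 = -1/2*0 = 0)
I(-57, R) - 16373 = 0 - 16373 = -16373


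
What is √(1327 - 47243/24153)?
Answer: 2*√193246872891/24153 ≈ 36.401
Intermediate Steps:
√(1327 - 47243/24153) = √(32003788/24153) = 2*√193246872891/24153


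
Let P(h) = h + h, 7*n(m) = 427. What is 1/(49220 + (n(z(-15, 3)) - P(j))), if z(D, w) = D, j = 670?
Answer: 1/47941 ≈ 2.0859e-5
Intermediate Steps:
n(m) = 61 (n(m) = (1/7)*427 = 61)
P(h) = 2*h
1/(49220 + (n(z(-15, 3)) - P(j))) = 1/(49220 + (61 - 2*670)) = 1/(49220 + (61 - 1*1340)) = 1/(49220 + (61 - 1340)) = 1/(49220 - 1279) = 1/47941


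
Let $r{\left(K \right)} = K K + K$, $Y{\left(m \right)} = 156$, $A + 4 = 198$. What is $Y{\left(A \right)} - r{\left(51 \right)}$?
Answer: $-2496$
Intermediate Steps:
$A = 194$ ($A = -4 + 198 = 194$)
$r{\left(K \right)} = K + K^{2}$ ($r{\left(K \right)} = K^{2} + K = K + K^{2}$)
$Y{\left(A \right)} - r{\left(51 \right)} = 156 - 51 \left(1 + 51\right) = 156 - 51 \cdot 52 = 156 - 2652 = -2496$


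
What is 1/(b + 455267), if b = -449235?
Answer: 1/6032 ≈ 0.00016578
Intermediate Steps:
1/(b + 455267) = 1/(-449235 + 455267) = 1/6032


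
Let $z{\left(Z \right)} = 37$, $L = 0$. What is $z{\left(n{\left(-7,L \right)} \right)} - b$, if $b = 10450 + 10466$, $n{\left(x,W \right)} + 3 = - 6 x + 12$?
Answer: $-20879$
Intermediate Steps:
$n{\left(x,W \right)} = 9 - 6 x$ ($n{\left(x,W \right)} = -3 - \left(-12 + 6 x\right) = 9 - 6 x$)
$b = 20916$
$z{\left(n{\left(-7,L \right)} \right)} - b = 37 - 20916 = -20879$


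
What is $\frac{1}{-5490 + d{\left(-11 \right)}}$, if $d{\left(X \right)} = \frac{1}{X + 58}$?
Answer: $- \frac{47}{258029} \approx -0.00018215$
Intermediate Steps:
$d{\left(X \right)} = \frac{1}{58 + X}$
$\frac{1}{-5490 + d{\left(-11 \right)}} = \frac{1}{-5490 + \frac{1}{58 - 11}} = \frac{1}{-5490 + \frac{1}{47}} = \frac{1}{- \frac{258029}{47}} = - \frac{47}{258029}$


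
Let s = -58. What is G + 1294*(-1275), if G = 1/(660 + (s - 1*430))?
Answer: -283774199/172 ≈ -1.6499e+6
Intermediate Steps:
G = 1/172 (G = 1/(660 + (-58 - 1*430)) = 1/(660 + (-58 - 430)) = 1/(660 - 488) = 1/172 ≈ 0.0058140)
G + 1294*(-1275) = 1/172 + 1294*(-1275) = 1/172 - 1649850 = -283774199/172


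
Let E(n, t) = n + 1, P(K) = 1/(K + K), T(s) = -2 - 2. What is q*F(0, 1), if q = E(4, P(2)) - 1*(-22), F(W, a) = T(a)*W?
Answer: 0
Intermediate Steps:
T(s) = -4
P(K) = 1/(2*K)
E(n, t) = 1 + n
F(W, a) = -4*W
q = 27 (q = (1 + 4) - 1*(-22) = 5 + 22 = 27)
q*F(0, 1) = 27*(-4*0) = 27*0 = 0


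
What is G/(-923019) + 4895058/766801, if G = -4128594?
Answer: 365906740376/33703423439 ≈ 10.857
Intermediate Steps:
G/(-923019) + 4895058/766801 = -4128594/(-923019) + 4895058/766801 = -4128594*(-1/923019) + 4895058*(1/766801) = 1376198/307673 + 699294/109543 = 365906740376/33703423439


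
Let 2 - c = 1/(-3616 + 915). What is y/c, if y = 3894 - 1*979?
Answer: 7873415/5403 ≈ 1457.2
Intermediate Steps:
c = 5403/2701 (c = 2 - 1/(-3616 + 915) = 2 - 1/(-2701) = 2 - 1*(-1/2701) = 2 + 1/2701 = 5403/2701 ≈ 2.0004)
y = 2915 (y = 3894 - 979 = 2915)
y/c = 2915/(5403/2701) = 2915*(2701/5403) = 7873415/5403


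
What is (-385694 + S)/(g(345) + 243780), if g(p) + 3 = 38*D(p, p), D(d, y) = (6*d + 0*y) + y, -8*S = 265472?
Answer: -46542/37283 ≈ -1.2483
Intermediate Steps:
S = -33184 (S = -⅛*265472 = -33184)
D(d, y) = y + 6*d (D(d, y) = (6*d + 0) + y = 6*d + y = y + 6*d)
g(p) = -3 + 266*p (g(p) = -3 + 38*(p + 6*p) = -3 + 38*(7*p) = -3 + 266*p)
(-385694 + S)/(g(345) + 243780) = (-385694 - 33184)/((-3 + 266*345) + 243780) = -418878/((-3 + 91770) + 243780) = -418878/(91767 + 243780) = -418878/335547 = -418878*1/335547 = -46542/37283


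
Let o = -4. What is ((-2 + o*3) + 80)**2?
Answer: 4356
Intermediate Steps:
((-2 + o*3) + 80)**2 = ((-2 - 4*3) + 80)**2 = ((-2 - 12) + 80)**2 = (-14 + 80)**2 = 66**2 = 4356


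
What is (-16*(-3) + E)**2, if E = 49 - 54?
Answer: 1849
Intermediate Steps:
E = -5
(-16*(-3) + E)**2 = (-16*(-3) - 5)**2 = (48 - 5)**2 = 43**2 = 1849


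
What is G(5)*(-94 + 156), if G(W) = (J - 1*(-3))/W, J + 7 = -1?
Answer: -62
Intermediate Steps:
J = -8 (J = -7 - 1 = -8)
G(W) = -5/W (G(W) = (-8 - 1*(-3))/W = (-8 + 3)/W = -5/W)
G(5)*(-94 + 156) = (-5/5)*(-94 + 156) = -5*⅕*62 = -1*62 = -62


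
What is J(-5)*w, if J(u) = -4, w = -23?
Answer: 92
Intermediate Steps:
J(-5)*w = -4*(-23) = 92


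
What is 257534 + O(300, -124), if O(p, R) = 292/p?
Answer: 19315123/75 ≈ 2.5754e+5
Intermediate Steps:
257534 + O(300, -124) = 257534 + 292/300 = 257534 + 292*(1/300) = 257534 + 73/75 = 19315123/75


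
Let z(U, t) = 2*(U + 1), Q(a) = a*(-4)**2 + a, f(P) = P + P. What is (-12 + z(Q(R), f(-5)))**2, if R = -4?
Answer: 21316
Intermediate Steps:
f(P) = 2*P
Q(a) = 17*a (Q(a) = a*16 + a = 16*a + a = 17*a)
z(U, t) = 2 + 2*U (z(U, t) = 2*(1 + U) = 2 + 2*U)
(-12 + z(Q(R), f(-5)))**2 = (-12 + (2 + 2*(17*(-4))))**2 = (-12 + (2 + 2*(-68)))**2 = (-12 + (2 - 136))**2 = (-12 - 134)**2 = (-146)**2 = 21316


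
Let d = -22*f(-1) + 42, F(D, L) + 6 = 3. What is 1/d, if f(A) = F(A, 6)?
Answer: 1/108 ≈ 0.0092593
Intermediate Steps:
F(D, L) = -3 (F(D, L) = -6 + 3 = -3)
f(A) = -3
d = 108 (d = -22*(-3) + 42 = 66 + 42 = 108)
1/d = 1/108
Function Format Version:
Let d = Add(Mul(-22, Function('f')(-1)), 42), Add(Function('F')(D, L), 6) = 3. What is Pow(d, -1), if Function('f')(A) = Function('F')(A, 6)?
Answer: Rational(1, 108) ≈ 0.0092593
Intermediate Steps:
Function('F')(D, L) = -3 (Function('F')(D, L) = Add(-6, 3) = -3)
Function('f')(A) = -3
d = 108 (d = Add(Mul(-22, -3), 42) = Add(66, 42) = 108)
Pow(d, -1) = Pow(108, -1) = Rational(1, 108)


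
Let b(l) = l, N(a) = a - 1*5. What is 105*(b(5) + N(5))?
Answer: 525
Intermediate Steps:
N(a) = -5 + a (N(a) = a - 5 = -5 + a)
105*(b(5) + N(5)) = 105*(5 + (-5 + 5)) = 105*(5 + 0) = 105*5 = 525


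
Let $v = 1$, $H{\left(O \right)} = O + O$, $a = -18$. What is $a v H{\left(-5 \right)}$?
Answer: $180$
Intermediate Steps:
$H{\left(O \right)} = 2 O$
$a v H{\left(-5 \right)} = \left(-18\right) 1 \cdot 2 \left(-5\right) = \left(-18\right) \left(-10\right) = 180$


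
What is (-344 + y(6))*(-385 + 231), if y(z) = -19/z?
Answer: 160391/3 ≈ 53464.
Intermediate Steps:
(-344 + y(6))*(-385 + 231) = (-344 - 19/6)*(-385 + 231) = (-344 - 19*⅙)*(-154) = (-344 - 19/6)*(-154) = -2083/6*(-154) = 160391/3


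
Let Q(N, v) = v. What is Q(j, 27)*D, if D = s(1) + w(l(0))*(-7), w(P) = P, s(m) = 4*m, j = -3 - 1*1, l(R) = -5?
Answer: 1053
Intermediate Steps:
j = -4 (j = -3 - 1 = -4)
D = 39 (D = 4*1 - 5*(-7) = 4 + 35 = 39)
Q(j, 27)*D = 27*39 = 1053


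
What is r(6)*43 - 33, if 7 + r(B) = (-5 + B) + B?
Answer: -33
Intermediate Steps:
r(B) = -12 + 2*B (r(B) = -7 + ((-5 + B) + B) = -7 + (-5 + 2*B) = -12 + 2*B)
r(6)*43 - 33 = (-12 + 2*6)*43 - 33 = (-12 + 12)*43 - 33 = 0*43 - 33 = 0 - 33 = -33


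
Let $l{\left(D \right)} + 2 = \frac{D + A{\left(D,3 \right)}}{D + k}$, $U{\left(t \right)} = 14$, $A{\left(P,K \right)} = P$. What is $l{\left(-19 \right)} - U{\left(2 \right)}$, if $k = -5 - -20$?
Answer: $- \frac{13}{2} \approx -6.5$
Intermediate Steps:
$k = 15$ ($k = -5 + 20 = 15$)
$l{\left(D \right)} = -2 + \frac{2 D}{15 + D}$ ($l{\left(D \right)} = -2 + \frac{D + D}{D + 15} = -2 + \frac{2 D}{15 + D}$)
$l{\left(-19 \right)} - U{\left(2 \right)} = - \frac{30}{15 - 19} - 14 = - \frac{30}{-4} - 14 = \left(-30\right) \left(- \frac{1}{4}\right) - 14 = \frac{15}{2} - 14 = - \frac{13}{2}$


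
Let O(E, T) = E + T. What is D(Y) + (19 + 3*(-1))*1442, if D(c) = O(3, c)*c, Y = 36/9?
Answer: 23100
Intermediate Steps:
Y = 4 (Y = 36*(1/9) = 4)
D(c) = c*(3 + c) (D(c) = (3 + c)*c = c*(3 + c))
D(Y) + (19 + 3*(-1))*1442 = 4*(3 + 4) + (19 + 3*(-1))*1442 = 4*7 + (19 - 3)*1442 = 28 + 16*1442 = 28 + 23072 = 23100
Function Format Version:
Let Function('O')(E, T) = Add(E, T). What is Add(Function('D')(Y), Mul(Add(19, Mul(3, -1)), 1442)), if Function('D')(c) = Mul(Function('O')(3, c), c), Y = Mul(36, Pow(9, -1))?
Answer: 23100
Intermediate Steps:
Y = 4 (Y = Mul(36, Rational(1, 9)) = 4)
Function('D')(c) = Mul(c, Add(3, c)) (Function('D')(c) = Mul(Add(3, c), c) = Mul(c, Add(3, c)))
Add(Function('D')(Y), Mul(Add(19, Mul(3, -1)), 1442)) = Add(Mul(4, Add(3, 4)), Mul(Add(19, Mul(3, -1)), 1442)) = Add(Mul(4, 7), Mul(Add(19, -3), 1442)) = Add(28, Mul(16, 1442)) = Add(28, 23072) = 23100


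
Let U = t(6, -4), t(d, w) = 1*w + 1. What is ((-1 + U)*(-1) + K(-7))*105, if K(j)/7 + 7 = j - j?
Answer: -4725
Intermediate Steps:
K(j) = -49 (K(j) = -49 + 7*(j - j) = -49 + 7*0 = -49 + 0 = -49)
t(d, w) = 1 + w (t(d, w) = w + 1 = 1 + w)
U = -3 (U = 1 - 4 = -3)
((-1 + U)*(-1) + K(-7))*105 = ((-1 - 3)*(-1) - 49)*105 = (-4*(-1) - 49)*105 = (4 - 49)*105 = -45*105 = -4725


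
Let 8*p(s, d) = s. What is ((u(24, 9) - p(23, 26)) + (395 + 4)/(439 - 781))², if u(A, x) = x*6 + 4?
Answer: 1677025/576 ≈ 2911.5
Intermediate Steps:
u(A, x) = 4 + 6*x (u(A, x) = 6*x + 4 = 4 + 6*x)
p(s, d) = s/8
((u(24, 9) - p(23, 26)) + (395 + 4)/(439 - 781))² = (((4 + 6*9) - 23/8) + (395 + 4)/(439 - 781))² = (((4 + 54) - 1*23/8) + 399/(-342))² = ((58 - 23/8) + 399*(-1/342))² = (441/8 - 7/6)² = (1295/24)² = 1677025/576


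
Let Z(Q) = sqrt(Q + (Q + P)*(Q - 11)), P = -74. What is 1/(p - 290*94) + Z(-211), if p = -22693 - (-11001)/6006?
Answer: -2002/100002239 + sqrt(63059) ≈ 251.12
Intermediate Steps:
p = -45427719/2002 (p = -22693 - (-11001)/6006 = -22693 - 1*(-3667/2002) = -22693 + 3667/2002 = -45427719/2002 ≈ -22691.)
Z(Q) = sqrt(Q + (-74 + Q)*(-11 + Q)) (Z(Q) = sqrt(Q + (Q - 74)*(Q - 11)) = sqrt(Q + (-74 + Q)*(-11 + Q)))
1/(p - 290*94) + Z(-211) = 1/(-45427719/2002 - 290*94) + sqrt(814 + (-211)**2 - 84*(-211)) = 1/(-45427719/2002 - 27260) + sqrt(814 + 44521 + 17724) = 1/(-100002239/2002) + sqrt(63059) = -2002/100002239 + sqrt(63059)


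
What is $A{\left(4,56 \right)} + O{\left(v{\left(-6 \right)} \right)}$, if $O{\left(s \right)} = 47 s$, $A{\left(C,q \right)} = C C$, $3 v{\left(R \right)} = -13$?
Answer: $- \frac{563}{3} \approx -187.67$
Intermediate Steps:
$v{\left(R \right)} = - \frac{13}{3}$ ($v{\left(R \right)} = \frac{1}{3} \left(-13\right) = - \frac{13}{3}$)
$A{\left(C,q \right)} = C^{2}$
$A{\left(4,56 \right)} + O{\left(v{\left(-6 \right)} \right)} = 4^{2} + 47 \left(- \frac{13}{3}\right) = 16 - \frac{611}{3} = - \frac{563}{3}$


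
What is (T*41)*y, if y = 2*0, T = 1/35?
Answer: 0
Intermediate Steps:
T = 1/35 ≈ 0.028571
y = 0
(T*41)*y = ((1/35)*41)*0 = (41/35)*0 = 0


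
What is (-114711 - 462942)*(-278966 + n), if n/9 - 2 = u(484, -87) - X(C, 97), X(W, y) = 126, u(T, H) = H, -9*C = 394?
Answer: 162242509845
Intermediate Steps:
C = -394/9 (C = -1/9*394 = -394/9 ≈ -43.778)
n = -1899 (n = 18 + 9*(-87 - 1*126) = 18 + 9*(-87 - 126) = 18 + 9*(-213) = 18 - 1917 = -1899)
(-114711 - 462942)*(-278966 + n) = (-114711 - 462942)*(-278966 - 1899) = -577653*(-280865) = 162242509845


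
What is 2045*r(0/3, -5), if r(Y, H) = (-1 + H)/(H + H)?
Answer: 1227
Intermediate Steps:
r(Y, H) = (-1 + H)/(2*H) (r(Y, H) = (-1 + H)/((2*H)) = (-1 + H)*(1/(2*H)) = (-1 + H)/(2*H))
2045*r(0/3, -5) = 2045*((½)*(-1 - 5)/(-5)) = 2045*((½)*(-⅕)*(-6)) = 2045*(⅗) = 1227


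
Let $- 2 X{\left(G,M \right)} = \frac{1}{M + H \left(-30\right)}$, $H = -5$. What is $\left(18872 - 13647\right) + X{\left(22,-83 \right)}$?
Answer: $\frac{700149}{134} \approx 5225.0$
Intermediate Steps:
$X{\left(G,M \right)} = - \frac{1}{2 \left(150 + M\right)}$ ($X{\left(G,M \right)} = - \frac{1}{2 \left(M - -150\right)} = - \frac{1}{2 \left(M + 150\right)} = - \frac{1}{2 \left(150 + M\right)}$)
$\left(18872 - 13647\right) + X{\left(22,-83 \right)} = \left(18872 - 13647\right) - \frac{1}{300 + 2 \left(-83\right)} = 5225 - \frac{1}{300 - 166} = 5225 - \frac{1}{134} = \frac{700149}{134}$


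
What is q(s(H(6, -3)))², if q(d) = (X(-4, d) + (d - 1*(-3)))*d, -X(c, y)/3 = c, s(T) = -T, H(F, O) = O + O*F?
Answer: 571536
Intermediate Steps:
H(F, O) = O + F*O
X(c, y) = -3*c
q(d) = d*(15 + d) (q(d) = (-3*(-4) + (d - 1*(-3)))*d = (12 + (d + 3))*d = (12 + (3 + d))*d = (15 + d)*d = d*(15 + d))
q(s(H(6, -3)))² = ((-(-3)*(1 + 6))*(15 - (-3)*(1 + 6)))² = ((-(-3)*7)*(15 - (-3)*7))² = ((-1*(-21))*(15 - 1*(-21)))² = (21*(15 + 21))² = (21*36)² = 756² = 571536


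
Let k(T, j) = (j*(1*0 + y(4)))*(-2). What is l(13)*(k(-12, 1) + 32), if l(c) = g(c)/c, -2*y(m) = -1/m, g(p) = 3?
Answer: 381/52 ≈ 7.3269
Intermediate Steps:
y(m) = 1/(2*m) (y(m) = -(-1)/(2*m) = 1/(2*m))
l(c) = 3/c
k(T, j) = -j/4 (k(T, j) = (j*(1*0 + (1/2)/4))*(-2) = (j*(0 + (1/2)*(1/4)))*(-2) = (j*(0 + 1/8))*(-2) = (j*(1/8))*(-2) = (j/8)*(-2) = -j/4)
l(13)*(k(-12, 1) + 32) = (3/13)*(-1/4*1 + 32) = (3*(1/13))*(-1/4 + 32) = (3/13)*(127/4) = 381/52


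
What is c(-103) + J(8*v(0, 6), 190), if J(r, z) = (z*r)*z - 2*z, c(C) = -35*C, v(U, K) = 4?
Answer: 1158425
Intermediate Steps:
J(r, z) = -2*z + r*z² (J(r, z) = (r*z)*z - 2*z = r*z² - 2*z = -2*z + r*z²)
c(-103) + J(8*v(0, 6), 190) = -35*(-103) + 190*(-2 + (8*4)*190) = 3605 + 190*(-2 + 32*190) = 3605 + 190*(-2 + 6080) = 3605 + 190*6078 = 3605 + 1154820 = 1158425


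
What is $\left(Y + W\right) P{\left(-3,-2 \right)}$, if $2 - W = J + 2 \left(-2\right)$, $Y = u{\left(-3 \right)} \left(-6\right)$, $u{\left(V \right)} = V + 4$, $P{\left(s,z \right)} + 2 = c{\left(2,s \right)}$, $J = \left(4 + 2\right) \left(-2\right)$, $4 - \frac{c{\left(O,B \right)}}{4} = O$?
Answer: $72$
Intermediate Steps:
$c{\left(O,B \right)} = 16 - 4 O$
$J = -12$ ($J = 6 \left(-2\right) = -12$)
$P{\left(s,z \right)} = 6$ ($P{\left(s,z \right)} = -2 + \left(16 - 8\right) = -2 + 8 = 6$)
$u{\left(V \right)} = 4 + V$
$Y = -6$ ($Y = \left(4 - 3\right) \left(-6\right) = 1 \left(-6\right) = -6$)
$W = 18$ ($W = 2 - \left(-12 + 2 \left(-2\right)\right) = 2 - \left(-12 - 4\right) = 2 - -16 = 2 + 16 = 18$)
$\left(Y + W\right) P{\left(-3,-2 \right)} = \left(-6 + 18\right) 6 = 12 \cdot 6 = 72$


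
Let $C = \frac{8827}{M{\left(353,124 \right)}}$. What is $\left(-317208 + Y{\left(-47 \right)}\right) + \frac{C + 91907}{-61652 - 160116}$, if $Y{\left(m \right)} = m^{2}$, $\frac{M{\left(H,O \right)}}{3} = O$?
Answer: $- \frac{25986725940535}{82497696} \approx -3.15 \cdot 10^{5}$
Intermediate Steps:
$M{\left(H,O \right)} = 3 O$
$C = \frac{8827}{372}$ ($C = \frac{8827}{3 \cdot 124} = \frac{8827}{372} \approx 23.728$)
$\left(-317208 + Y{\left(-47 \right)}\right) + \frac{C + 91907}{-61652 - 160116} = \left(-317208 + \left(-47\right)^{2}\right) + \frac{\frac{8827}{372} + 91907}{-61652 - 160116} = \left(-317208 + 2209\right) + \frac{34198231}{372 \left(-221768\right)} = -314999 + \frac{34198231}{372} \left(- \frac{1}{221768}\right) = -314999 - \frac{34198231}{82497696} = - \frac{25986725940535}{82497696}$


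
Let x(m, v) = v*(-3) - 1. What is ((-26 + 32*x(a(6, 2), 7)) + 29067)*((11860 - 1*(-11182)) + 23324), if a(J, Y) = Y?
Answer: 1313873342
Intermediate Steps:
x(m, v) = -1 - 3*v (x(m, v) = -3*v - 1 = -1 - 3*v)
((-26 + 32*x(a(6, 2), 7)) + 29067)*((11860 - 1*(-11182)) + 23324) = ((-26 + 32*(-1 - 3*7)) + 29067)*((11860 - 1*(-11182)) + 23324) = ((-26 + 32*(-1 - 21)) + 29067)*((11860 + 11182) + 23324) = ((-26 + 32*(-22)) + 29067)*(23042 + 23324) = ((-26 - 704) + 29067)*46366 = (-730 + 29067)*46366 = 28337*46366 = 1313873342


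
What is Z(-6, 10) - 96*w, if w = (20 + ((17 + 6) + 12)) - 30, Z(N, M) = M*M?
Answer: -2300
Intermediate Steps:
Z(N, M) = M**2
w = 25 (w = (20 + (23 + 12)) - 30 = (20 + 35) - 30 = 55 - 30 = 25)
Z(-6, 10) - 96*w = 10**2 - 96*25 = 100 - 2400 = -2300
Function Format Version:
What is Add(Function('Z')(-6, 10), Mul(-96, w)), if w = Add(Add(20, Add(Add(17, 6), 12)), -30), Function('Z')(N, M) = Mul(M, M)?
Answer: -2300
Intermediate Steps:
Function('Z')(N, M) = Pow(M, 2)
w = 25 (w = Add(Add(20, Add(23, 12)), -30) = Add(Add(20, 35), -30) = Add(55, -30) = 25)
Add(Function('Z')(-6, 10), Mul(-96, w)) = Add(Pow(10, 2), Mul(-96, 25)) = Add(100, -2400) = -2300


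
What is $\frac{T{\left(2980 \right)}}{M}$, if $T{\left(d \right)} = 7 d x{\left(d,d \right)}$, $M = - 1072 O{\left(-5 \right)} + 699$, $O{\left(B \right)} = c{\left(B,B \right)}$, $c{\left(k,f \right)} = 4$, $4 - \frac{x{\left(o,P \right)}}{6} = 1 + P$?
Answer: $\frac{372601320}{3589} \approx 1.0382 \cdot 10^{5}$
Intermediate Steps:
$x{\left(o,P \right)} = 18 - 6 P$ ($x{\left(o,P \right)} = 24 - 6 \left(1 + P\right) = 24 - \left(6 + 6 P\right) = 18 - 6 P$)
$O{\left(B \right)} = 4$
$M = -3589$ ($M = \left(-1072\right) 4 + 699 = -4288 + 699 = -3589$)
$T{\left(d \right)} = 7 d \left(18 - 6 d\right)$
$\frac{T{\left(2980 \right)}}{M} = \frac{42 \cdot 2980 \left(3 - 2980\right)}{-3589} = 42 \cdot 2980 \left(3 - 2980\right) \left(- \frac{1}{3589}\right) = 42 \cdot 2980 \left(-2977\right) \left(- \frac{1}{3589}\right) = \left(-372601320\right) \left(- \frac{1}{3589}\right) = \frac{372601320}{3589}$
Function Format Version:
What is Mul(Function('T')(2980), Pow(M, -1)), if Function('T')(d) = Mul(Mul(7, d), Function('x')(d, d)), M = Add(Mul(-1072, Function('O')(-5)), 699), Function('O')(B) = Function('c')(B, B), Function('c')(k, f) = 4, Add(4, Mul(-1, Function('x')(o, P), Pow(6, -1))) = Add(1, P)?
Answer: Rational(372601320, 3589) ≈ 1.0382e+5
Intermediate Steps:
Function('x')(o, P) = Add(18, Mul(-6, P)) (Function('x')(o, P) = Add(24, Mul(-6, Add(1, P))) = Add(24, Add(-6, Mul(-6, P))) = Add(18, Mul(-6, P)))
Function('O')(B) = 4
M = -3589 (M = Add(Mul(-1072, 4), 699) = Add(-4288, 699) = -3589)
Function('T')(d) = Mul(7, d, Add(18, Mul(-6, d))) (Function('T')(d) = Mul(Mul(7, d), Add(18, Mul(-6, d))) = Mul(7, d, Add(18, Mul(-6, d))))
Mul(Function('T')(2980), Pow(M, -1)) = Mul(Mul(42, 2980, Add(3, Mul(-1, 2980))), Pow(-3589, -1)) = Mul(Mul(42, 2980, Add(3, -2980)), Rational(-1, 3589)) = Mul(Mul(42, 2980, -2977), Rational(-1, 3589)) = Mul(-372601320, Rational(-1, 3589)) = Rational(372601320, 3589)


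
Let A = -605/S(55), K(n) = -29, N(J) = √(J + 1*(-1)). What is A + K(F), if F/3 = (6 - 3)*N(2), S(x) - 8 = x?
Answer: -2432/63 ≈ -38.603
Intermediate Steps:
S(x) = 8 + x
N(J) = √(-1 + J) (N(J) = √(J - 1) = √(-1 + J))
F = 9 (F = 3*((6 - 3)*√(-1 + 2)) = 3*(3*√1) = 3*(3*1) = 3*3 = 9)
A = -605/63 (A = -605/(8 + 55) = -605/63 ≈ -9.6032)
A + K(F) = -605/63 - 29 = -2432/63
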